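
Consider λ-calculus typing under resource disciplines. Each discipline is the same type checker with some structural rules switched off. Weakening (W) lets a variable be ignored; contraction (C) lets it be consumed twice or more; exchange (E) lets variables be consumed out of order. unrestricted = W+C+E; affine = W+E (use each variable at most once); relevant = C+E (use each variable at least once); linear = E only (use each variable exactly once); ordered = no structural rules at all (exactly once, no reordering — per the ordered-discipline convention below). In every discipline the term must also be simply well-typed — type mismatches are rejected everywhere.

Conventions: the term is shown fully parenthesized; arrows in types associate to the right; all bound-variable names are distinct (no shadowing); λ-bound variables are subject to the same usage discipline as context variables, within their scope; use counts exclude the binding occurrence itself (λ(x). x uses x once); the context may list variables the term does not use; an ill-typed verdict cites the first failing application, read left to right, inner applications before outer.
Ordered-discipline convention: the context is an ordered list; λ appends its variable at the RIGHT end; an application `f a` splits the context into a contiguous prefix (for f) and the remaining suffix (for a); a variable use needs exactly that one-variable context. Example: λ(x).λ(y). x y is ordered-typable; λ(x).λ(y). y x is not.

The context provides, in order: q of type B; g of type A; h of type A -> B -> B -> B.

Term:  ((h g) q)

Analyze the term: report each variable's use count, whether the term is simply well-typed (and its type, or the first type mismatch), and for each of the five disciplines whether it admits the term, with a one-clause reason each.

usage: q ×1; g ×1; h ×1
left-to-right use order: h, g, q
typing: ✓ — B -> B
ordered ✗ (needs exchange: uses follow h, g, q)
linear ✓ (each of q, g, h used exactly once)
affine ✓ (q, g, h: no repeats, contraction unneeded)
relevant ✓ (at least one use each (q, g, h))
unrestricted ✓ (well-typed at B -> B; no restrictions here)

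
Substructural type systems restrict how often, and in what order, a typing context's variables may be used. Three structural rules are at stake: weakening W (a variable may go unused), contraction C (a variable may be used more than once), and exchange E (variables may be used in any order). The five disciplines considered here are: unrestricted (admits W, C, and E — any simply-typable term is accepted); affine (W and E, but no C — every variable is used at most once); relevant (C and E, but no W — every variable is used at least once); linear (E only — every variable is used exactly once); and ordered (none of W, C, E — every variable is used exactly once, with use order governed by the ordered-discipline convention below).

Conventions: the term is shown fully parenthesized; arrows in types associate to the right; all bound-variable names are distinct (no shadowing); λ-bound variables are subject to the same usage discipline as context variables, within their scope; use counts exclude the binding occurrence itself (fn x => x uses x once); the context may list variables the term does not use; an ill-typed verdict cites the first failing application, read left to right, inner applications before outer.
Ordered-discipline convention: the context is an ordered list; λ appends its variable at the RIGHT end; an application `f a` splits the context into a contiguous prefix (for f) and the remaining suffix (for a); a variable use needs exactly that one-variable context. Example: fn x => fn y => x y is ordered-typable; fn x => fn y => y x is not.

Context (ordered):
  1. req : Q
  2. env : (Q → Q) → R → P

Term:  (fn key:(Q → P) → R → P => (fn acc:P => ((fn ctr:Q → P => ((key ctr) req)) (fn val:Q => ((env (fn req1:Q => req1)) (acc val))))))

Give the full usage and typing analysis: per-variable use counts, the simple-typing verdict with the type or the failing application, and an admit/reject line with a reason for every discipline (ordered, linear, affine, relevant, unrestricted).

usage: req: 1, env: 1, key (bound): 1, acc (bound): 1, ctr (bound): 1, val (bound): 1, req1 (bound): 1
left-to-right use order: key, ctr, req, env, req1, acc, val
typing: ill-typed: argument of type Q where R is required
ordered: ✗, not simply typable
linear: ✗, fails simple typing
affine: ✗, a type mismatch blocks all five
relevant: ✗, the type mismatch rejects it
unrestricted: ✗, not simply typable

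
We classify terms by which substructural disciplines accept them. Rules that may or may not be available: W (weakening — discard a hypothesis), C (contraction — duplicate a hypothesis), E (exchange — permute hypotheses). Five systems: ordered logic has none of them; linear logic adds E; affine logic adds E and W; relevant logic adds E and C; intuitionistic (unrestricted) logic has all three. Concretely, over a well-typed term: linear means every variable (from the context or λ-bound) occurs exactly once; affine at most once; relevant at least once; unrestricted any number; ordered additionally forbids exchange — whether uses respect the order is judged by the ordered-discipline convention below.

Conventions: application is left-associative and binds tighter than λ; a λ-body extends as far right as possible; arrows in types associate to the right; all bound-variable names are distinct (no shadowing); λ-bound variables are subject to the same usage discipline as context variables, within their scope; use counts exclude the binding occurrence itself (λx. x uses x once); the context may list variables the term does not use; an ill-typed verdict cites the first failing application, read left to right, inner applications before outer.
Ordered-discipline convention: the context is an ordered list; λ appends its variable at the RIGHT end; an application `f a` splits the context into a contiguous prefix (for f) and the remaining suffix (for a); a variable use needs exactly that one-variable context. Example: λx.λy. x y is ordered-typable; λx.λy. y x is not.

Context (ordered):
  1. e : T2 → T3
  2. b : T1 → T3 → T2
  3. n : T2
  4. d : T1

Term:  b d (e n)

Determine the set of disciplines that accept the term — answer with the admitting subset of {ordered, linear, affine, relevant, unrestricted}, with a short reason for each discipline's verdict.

admitted by: linear, affine, relevant, unrestricted
usage: e ×1, b ×1, n ×1, d ×1
order of uses: b, d, e, n
typing: well-typed — term : T2
ordered ✗ (no contiguous prefix/suffix split fits b, d, e, n)
linear ✓ (exactly-once usage across e, b, n, d)
affine ✓ (no duplicate uses among e, b, n, d)
relevant ✓ (none of e, b, n, d goes unused)
unrestricted ✓ (type-checks (T2) and nothing is barred)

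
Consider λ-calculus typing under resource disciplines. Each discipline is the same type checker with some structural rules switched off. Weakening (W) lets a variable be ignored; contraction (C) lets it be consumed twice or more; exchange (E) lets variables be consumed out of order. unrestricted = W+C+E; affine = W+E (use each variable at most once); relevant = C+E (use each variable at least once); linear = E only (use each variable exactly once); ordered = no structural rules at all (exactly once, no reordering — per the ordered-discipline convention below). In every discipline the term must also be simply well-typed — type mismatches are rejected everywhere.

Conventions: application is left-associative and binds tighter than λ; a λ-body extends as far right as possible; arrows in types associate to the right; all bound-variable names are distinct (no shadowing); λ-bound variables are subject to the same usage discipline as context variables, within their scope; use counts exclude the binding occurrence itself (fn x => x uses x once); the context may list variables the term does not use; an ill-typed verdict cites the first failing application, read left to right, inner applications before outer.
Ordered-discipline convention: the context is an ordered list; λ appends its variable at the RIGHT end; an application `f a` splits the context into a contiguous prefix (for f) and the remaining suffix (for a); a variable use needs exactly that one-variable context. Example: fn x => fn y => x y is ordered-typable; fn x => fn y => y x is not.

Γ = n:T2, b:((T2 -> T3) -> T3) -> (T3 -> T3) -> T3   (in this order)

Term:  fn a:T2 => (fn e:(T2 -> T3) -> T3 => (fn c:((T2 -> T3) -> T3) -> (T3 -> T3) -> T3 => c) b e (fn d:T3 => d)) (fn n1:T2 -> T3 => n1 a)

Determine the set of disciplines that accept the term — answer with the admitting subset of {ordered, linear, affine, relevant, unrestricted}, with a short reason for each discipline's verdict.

admitted in: affine, unrestricted
variable uses: n=0; b=1; a (λ-bound)=1; e (λ-bound)=1; c (λ-bound)=1; d (λ-bound)=1; n1 (λ-bound)=1
uses in reading order: c, b, e, d, n1, a
typing: well-typed — term : T2 -> T3
ordered ✗ (n left unused)
linear ✗ (n left unused)
affine ✓ (no duplicate uses among n, b, a, e, c, d, n1)
relevant ✗ (n left unused)
unrestricted ✓ (typability at T2 -> T3 is all that's needed)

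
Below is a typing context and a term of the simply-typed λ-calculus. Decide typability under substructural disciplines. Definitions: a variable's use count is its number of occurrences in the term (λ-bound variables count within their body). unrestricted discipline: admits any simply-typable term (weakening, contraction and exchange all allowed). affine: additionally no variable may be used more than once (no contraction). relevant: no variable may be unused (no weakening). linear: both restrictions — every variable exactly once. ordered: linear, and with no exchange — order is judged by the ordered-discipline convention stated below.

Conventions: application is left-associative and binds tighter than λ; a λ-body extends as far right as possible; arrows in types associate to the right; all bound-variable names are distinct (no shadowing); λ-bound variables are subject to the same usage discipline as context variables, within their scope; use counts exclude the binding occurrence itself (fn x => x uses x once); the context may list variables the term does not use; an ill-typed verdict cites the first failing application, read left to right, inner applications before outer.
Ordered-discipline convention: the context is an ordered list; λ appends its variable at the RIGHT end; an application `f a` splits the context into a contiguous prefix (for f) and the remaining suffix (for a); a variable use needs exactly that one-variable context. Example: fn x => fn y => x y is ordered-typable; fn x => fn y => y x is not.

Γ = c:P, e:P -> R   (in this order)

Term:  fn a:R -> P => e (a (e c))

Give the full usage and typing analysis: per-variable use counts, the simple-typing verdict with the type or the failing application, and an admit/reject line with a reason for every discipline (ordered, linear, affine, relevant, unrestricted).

use counts: c: 1×, e: 2×, a (bound): 1×
left-to-right use order: e, a, e, c
typing: ✓ — (R -> P) -> R
ordered ✗ (repeated use of e ×2)
linear ✗ (repeated use of e ×2)
affine ✗ (repeated use of e ×2)
relevant ✓ (c, e, a: all used, weakening unneeded)
unrestricted ✓ (type-checks ((R -> P) -> R) and nothing is barred)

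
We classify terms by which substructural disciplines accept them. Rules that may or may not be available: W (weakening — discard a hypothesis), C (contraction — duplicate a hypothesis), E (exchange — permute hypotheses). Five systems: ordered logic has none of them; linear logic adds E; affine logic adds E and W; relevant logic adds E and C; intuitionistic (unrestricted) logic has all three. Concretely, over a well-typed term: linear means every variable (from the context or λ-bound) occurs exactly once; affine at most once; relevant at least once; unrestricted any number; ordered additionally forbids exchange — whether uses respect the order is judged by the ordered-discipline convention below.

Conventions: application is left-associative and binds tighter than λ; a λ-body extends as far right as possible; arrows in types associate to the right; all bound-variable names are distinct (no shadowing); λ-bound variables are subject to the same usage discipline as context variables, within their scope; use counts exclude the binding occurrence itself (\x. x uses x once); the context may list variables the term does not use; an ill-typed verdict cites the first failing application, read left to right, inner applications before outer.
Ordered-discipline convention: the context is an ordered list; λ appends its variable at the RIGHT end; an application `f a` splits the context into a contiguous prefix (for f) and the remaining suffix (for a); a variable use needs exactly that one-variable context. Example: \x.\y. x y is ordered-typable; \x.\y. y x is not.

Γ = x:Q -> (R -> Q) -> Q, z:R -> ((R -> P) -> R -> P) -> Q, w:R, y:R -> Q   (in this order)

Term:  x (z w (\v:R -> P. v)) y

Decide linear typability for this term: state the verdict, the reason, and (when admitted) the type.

yes — x, z, w, y, v: one use apiece; term : Q
usage: x ×1; z ×1; w ×1; y ×1; v (bound) ×1
use order (left to right): x, z, w, v, y
typing: the term checks, with type Q
all disciplines: ordered ✓ · linear ✓ · affine ✓ · relevant ✓ · unrestricted ✓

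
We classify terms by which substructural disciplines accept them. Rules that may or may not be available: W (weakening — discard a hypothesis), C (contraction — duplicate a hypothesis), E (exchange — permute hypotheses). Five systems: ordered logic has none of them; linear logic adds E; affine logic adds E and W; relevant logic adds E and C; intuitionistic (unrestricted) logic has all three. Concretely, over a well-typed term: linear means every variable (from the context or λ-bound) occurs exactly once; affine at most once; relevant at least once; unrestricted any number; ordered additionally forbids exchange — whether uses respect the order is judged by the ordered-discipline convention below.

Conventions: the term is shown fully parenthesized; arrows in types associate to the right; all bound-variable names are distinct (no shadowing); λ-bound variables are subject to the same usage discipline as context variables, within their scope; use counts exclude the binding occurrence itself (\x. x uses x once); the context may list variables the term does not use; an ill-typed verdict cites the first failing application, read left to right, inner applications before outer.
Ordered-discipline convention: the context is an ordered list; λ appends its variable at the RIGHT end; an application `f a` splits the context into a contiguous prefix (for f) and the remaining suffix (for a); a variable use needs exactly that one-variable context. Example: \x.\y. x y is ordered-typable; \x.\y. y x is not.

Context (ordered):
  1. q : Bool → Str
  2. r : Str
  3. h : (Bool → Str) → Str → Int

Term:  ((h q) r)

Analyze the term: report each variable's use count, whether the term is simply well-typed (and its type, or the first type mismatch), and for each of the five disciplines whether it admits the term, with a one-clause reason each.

usage: q: 1×, r: 1×, h: 1×
uses in reading order: h, q, r
typing: the term checks, with type Int
ordered: ✗ — needs exchange: uses follow h, q, r
linear: ✓ — single use per variable (q, r, h)
affine: ✓ — at most one use each (q, r, h)
relevant: ✓ — q, r, h: all used, weakening unneeded
unrestricted: ✓ — typability at Int is all that's needed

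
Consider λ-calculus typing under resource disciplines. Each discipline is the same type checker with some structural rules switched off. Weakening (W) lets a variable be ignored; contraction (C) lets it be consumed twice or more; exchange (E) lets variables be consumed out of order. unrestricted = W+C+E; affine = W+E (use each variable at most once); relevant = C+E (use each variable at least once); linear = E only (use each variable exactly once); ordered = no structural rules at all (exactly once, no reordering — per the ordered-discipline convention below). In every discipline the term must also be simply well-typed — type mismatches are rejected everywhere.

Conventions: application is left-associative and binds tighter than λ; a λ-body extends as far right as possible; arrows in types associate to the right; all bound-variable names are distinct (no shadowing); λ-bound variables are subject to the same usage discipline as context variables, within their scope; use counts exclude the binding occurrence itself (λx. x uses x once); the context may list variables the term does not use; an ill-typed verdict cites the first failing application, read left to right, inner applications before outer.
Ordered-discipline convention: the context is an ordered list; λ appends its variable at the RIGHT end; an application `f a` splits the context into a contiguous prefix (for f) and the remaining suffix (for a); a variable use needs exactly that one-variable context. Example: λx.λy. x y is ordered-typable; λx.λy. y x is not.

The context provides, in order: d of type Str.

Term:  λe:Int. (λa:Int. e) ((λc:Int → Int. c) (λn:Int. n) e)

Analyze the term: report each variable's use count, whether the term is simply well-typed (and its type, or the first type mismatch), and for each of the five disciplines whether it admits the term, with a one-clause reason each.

usage: d ×0; e (λ-bound) ×2; a (λ-bound) ×0; c (λ-bound) ×1; n (λ-bound) ×1
left-to-right use order: e, c, n, e
typing: well-typed — term : Int → Int
ordered ✗ (needs contraction — e ×2; d, a left unused)
linear ✗ (needs contraction — e ×2; d, a left unused)
affine ✗ (needs contraction — e ×2)
relevant ✗ (d, a left unused)
unrestricted ✓ (type-checks (Int → Int) and nothing is barred)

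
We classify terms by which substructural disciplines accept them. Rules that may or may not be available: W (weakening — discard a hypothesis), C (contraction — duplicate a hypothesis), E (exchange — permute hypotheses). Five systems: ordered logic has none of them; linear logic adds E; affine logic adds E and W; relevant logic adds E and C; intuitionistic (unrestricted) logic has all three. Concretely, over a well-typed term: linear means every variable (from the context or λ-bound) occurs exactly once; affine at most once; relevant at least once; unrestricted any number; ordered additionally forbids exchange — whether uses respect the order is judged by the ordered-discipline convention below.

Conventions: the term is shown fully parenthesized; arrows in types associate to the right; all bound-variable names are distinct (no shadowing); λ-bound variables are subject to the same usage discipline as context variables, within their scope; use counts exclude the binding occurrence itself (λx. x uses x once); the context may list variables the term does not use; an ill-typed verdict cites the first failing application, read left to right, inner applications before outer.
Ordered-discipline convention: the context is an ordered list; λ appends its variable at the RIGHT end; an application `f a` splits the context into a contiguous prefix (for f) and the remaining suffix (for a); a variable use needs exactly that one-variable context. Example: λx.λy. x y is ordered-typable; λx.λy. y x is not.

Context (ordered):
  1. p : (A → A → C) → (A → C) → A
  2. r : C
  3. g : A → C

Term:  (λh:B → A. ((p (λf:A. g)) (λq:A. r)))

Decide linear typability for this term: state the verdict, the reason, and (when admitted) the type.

no — unused: h, f, q — weakening required
variable uses: p ×1; r ×1; g ×1; h (bound) ×0; f (bound) ×0; q (bound) ×0
uses in reading order: p, g, r
typing: the term checks, with type (B → A) → A
summary: ordered ✗; linear ✗; affine ✓; relevant ✗; unrestricted ✓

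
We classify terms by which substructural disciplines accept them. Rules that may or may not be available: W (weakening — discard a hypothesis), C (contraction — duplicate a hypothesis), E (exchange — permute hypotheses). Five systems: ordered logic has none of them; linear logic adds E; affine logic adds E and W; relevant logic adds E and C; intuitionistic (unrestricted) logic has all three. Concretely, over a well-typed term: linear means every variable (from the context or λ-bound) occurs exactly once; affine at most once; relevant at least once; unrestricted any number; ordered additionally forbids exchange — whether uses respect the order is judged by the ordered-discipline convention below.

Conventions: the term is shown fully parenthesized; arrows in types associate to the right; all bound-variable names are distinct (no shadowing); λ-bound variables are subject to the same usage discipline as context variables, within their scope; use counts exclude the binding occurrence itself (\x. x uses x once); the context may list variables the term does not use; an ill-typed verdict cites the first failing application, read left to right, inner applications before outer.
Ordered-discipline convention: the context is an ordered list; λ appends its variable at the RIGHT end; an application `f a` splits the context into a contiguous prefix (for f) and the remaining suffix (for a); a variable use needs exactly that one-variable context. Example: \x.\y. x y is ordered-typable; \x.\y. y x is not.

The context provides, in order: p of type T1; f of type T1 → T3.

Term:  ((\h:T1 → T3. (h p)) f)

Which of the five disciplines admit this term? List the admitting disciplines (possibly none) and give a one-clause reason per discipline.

admitted in: linear, affine, relevant, unrestricted
use counts: p: 1×, f: 1×, h [bound]: 1×
order of uses: h, p, f
typing: well-typed — term : T3
ordered: ✗ — no contiguous prefix/suffix split fits h, p, f
linear: ✓ — exactly-once usage across p, f, h
affine: ✓ — p, f, h: no repeats, contraction unneeded
relevant: ✓ — every one of p, f, h appears
unrestricted: ✓ — simply typable at T3; W, C, E all held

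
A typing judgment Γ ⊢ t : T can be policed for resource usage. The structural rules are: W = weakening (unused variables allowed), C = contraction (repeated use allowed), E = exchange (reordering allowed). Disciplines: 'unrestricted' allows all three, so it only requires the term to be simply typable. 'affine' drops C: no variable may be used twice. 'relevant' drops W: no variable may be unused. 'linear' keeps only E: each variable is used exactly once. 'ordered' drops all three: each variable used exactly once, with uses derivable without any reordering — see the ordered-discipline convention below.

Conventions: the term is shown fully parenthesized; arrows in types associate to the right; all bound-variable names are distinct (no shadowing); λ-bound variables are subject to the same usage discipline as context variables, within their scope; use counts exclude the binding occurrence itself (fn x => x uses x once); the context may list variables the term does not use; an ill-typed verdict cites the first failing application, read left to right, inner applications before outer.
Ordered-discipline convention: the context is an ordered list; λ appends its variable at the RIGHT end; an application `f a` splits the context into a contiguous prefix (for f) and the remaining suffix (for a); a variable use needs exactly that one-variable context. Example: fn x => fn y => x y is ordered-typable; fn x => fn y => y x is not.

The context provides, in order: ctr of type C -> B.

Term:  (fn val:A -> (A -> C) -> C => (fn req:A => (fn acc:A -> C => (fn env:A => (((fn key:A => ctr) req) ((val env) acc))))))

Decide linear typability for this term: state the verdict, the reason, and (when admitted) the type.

no — key left unused
counts: ctr=1, val (λ-bound)=1, req (λ-bound)=1, acc (λ-bound)=1, env (λ-bound)=1, key (λ-bound)=0
use order (left to right): ctr, req, val, env, acc
typing: well-typed at (A -> (A -> C) -> C) -> A -> (A -> C) -> A -> B
all disciplines: ordered ✗ · linear ✗ · affine ✓ · relevant ✗ · unrestricted ✓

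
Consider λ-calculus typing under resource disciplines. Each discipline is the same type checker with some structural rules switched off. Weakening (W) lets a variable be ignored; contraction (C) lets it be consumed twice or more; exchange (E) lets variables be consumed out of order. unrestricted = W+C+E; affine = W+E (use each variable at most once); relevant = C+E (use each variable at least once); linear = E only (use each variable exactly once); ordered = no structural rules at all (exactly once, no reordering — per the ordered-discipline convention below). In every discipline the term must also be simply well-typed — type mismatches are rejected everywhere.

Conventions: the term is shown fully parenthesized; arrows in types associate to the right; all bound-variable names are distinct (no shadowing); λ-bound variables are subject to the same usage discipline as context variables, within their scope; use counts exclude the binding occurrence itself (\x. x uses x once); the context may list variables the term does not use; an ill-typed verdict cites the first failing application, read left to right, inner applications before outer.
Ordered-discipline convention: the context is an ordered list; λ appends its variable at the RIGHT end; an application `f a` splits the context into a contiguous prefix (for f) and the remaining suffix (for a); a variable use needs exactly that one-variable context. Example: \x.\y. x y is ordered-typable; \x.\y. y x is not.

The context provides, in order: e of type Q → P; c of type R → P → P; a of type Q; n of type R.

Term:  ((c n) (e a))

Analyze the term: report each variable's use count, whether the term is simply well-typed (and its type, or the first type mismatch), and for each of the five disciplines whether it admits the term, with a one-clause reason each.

usage: e: 1, c: 1, a: 1, n: 1
order of uses: c, n, e, a
typing: well-typed at P
ordered: ✗ — needs exchange: uses follow c, n, e, a
linear: ✓ — exactly-once usage across e, c, a, n
affine: ✓ — none of e, c, a, n used more than once
relevant: ✓ — none of e, c, a, n goes unused
unrestricted: ✓ — type-checks (P) and nothing is barred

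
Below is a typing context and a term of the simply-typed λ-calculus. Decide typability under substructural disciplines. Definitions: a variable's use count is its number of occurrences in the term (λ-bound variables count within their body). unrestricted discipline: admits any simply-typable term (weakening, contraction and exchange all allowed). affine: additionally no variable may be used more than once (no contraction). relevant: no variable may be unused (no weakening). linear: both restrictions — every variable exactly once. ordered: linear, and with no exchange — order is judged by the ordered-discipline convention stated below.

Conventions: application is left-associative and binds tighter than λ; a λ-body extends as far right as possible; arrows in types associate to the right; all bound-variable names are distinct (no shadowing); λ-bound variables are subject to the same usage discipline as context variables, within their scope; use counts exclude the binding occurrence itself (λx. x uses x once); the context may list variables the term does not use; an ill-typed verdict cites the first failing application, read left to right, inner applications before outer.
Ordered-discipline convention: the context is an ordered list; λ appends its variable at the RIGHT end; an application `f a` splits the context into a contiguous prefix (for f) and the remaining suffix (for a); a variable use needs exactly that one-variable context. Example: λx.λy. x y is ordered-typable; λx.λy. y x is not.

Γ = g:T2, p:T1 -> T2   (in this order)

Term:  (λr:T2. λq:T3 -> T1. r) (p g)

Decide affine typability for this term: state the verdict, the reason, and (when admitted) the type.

no — fails simple typing
counts: g: 1, p: 1, r (λ-bound): 1, q (λ-bound): 0
uses in reading order: r, p, g
typing: ill-typed: a function awaiting T1 gets T2
across the five disciplines: ordered ✗ | linear ✗ | affine ✗ | relevant ✗ | unrestricted ✗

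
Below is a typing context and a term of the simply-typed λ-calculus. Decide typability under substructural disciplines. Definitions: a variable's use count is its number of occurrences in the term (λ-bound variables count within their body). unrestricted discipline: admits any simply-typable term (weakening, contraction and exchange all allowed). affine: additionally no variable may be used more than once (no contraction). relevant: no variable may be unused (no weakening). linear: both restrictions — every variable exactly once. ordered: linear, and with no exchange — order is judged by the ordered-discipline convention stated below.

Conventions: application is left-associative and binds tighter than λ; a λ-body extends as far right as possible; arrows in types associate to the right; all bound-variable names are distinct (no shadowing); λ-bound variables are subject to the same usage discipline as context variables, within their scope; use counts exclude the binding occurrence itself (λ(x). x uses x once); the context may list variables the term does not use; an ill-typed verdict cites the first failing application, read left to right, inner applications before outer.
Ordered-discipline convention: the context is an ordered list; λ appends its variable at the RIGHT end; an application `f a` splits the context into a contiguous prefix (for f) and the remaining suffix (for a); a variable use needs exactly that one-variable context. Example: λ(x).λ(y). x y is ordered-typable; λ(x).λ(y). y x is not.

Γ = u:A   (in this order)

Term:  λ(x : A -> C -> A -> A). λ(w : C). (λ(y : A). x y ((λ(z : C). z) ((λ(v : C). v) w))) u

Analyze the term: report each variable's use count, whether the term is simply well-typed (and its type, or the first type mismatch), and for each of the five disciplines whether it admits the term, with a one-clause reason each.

use counts: u: 1, x [bound]: 1, w [bound]: 1, y [bound]: 1, z [bound]: 1, v [bound]: 1
order of uses: x, y, z, v, w, u
typing: well-typed — term : (A -> C -> A -> A) -> C -> A -> A
ordered ✗ (no contiguous prefix/suffix split fits x, y, z, v, w, u)
linear ✓ (each of u, x, w, y, z, v used exactly once)
affine ✓ (no duplicate uses among u, x, w, y, z, v)
relevant ✓ (u, x, w, y, z, v: all used, weakening unneeded)
unrestricted ✓ (well-typed at (A -> C -> A -> A) -> C -> A -> A; no restrictions here)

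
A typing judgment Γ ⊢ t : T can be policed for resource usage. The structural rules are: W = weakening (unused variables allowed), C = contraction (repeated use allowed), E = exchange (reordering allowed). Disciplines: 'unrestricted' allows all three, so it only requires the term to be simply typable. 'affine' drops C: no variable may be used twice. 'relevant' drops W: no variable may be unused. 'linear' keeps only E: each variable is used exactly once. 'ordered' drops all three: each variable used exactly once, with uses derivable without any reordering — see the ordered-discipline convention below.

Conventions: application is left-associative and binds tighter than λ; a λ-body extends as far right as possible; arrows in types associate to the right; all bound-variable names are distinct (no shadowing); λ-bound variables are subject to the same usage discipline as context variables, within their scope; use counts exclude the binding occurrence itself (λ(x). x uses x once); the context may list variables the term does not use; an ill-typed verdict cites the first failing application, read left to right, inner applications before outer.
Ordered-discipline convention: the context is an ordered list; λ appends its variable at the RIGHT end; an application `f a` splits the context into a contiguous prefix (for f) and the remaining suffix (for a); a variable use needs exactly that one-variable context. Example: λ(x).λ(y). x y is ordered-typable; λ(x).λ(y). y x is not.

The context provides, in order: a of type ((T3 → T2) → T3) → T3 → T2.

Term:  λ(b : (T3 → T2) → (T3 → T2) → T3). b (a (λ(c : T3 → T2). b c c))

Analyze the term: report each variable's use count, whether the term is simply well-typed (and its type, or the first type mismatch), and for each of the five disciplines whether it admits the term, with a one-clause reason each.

counts: a: 1×; b [bound]: 2×; c [bound]: 2×
uses in reading order: b, a, b, c, c
typing: ✓ — ((T3 → T2) → (T3 → T2) → T3) → (T3 → T2) → T3
ordered: ✗, needs contraction — b ×2, c ×2
linear: ✗, needs contraction — b ×2, c ×2
affine: ✗, needs contraction — b ×2, c ×2
relevant: ✓, none of a, b, c goes unused
unrestricted: ✓, typability at ((T3 → T2) → (T3 → T2) → T3) → (T3 → T2) → T3 is all that's needed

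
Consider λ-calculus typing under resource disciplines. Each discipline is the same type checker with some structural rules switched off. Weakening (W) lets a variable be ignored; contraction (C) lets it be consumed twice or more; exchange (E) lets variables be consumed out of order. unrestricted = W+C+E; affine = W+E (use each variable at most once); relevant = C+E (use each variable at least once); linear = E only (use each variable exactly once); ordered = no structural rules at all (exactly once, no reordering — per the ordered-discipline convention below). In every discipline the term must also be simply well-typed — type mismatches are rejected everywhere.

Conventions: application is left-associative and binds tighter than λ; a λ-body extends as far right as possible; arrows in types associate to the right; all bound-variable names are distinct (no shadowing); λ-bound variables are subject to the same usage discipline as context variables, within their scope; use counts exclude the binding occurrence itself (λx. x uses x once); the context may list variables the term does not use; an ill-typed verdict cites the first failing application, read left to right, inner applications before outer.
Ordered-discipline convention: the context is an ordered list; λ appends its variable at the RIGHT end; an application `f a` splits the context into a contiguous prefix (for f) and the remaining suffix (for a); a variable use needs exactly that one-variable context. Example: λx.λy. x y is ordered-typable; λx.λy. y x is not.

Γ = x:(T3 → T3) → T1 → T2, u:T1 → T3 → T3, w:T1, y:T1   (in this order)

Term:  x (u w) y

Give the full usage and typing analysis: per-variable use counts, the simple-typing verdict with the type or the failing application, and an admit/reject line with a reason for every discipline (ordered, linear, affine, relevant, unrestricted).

use counts: x ×1, u ×1, w ×1, y ×1
order of uses: x, u, w, y
typing: well-typed at T2
ordered: ✓ — one use each (x, u, w, y); ordered split holds
linear: ✓ — exactly-once usage across x, u, w, y
affine: ✓ — no duplicate uses among x, u, w, y
relevant: ✓ — x, u, w, y: all used, weakening unneeded
unrestricted: ✓ — simply typable at T2; W, C, E all held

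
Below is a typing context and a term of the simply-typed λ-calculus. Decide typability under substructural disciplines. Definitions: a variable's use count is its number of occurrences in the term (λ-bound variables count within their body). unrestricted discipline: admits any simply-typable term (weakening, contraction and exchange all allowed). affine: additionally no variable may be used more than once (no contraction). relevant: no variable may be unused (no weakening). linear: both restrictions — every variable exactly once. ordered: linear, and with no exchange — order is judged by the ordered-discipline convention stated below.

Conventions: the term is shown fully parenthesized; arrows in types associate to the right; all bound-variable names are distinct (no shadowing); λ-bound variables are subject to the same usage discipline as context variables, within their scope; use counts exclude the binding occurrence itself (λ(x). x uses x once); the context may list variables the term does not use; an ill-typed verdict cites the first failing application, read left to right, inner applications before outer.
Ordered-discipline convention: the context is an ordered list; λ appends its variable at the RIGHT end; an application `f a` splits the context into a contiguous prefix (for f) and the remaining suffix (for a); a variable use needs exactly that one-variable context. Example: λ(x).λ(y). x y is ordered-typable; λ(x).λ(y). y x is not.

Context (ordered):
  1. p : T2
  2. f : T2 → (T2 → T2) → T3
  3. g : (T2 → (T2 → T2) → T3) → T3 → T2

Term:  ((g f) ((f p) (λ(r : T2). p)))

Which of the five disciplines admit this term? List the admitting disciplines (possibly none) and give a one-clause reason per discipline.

admitted in: unrestricted
variable uses: p: 2×, f: 2×, g: 1×, r (bound): 0×
uses in reading order: g, f, f, p, p
typing: well-typed — term : T2
ordered ✗ (needs contraction — p ×2, f ×2; unused: r — weakening required)
linear ✗ (needs contraction — p ×2, f ×2; unused: r — weakening required)
affine ✗ (needs contraction — p ×2, f ×2)
relevant ✗ (unused: r — weakening required)
unrestricted ✓ (typability at T2 is all that's needed)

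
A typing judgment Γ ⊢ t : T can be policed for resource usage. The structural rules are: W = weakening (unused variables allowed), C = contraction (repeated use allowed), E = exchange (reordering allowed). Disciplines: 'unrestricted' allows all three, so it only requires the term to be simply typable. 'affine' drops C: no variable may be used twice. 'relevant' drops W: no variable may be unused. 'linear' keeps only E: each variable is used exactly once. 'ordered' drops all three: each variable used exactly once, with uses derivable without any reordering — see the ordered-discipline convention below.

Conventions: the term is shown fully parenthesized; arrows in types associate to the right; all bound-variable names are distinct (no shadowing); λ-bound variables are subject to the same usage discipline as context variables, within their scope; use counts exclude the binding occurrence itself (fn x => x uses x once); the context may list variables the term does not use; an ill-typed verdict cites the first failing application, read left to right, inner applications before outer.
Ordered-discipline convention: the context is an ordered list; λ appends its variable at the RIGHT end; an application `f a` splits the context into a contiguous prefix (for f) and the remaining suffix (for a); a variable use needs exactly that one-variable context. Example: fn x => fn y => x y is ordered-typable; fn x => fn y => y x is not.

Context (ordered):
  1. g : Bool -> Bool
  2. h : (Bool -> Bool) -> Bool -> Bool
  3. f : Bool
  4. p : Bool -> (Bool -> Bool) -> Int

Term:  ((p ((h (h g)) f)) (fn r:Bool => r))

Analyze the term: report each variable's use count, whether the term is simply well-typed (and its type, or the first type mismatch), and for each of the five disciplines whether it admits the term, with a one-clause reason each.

usage: g=1, h=2, f=1, p=1, r [bound]=1
order of uses: p, h, h, g, f, r
typing: the term checks, with type Int
ordered ✗ (uses contraction: h ×2)
linear ✗ (uses contraction: h ×2)
affine ✗ (uses contraction: h ×2)
relevant ✓ (g, h, f, p, r: all used, weakening unneeded)
unrestricted ✓ (type-checks (Int) and nothing is barred)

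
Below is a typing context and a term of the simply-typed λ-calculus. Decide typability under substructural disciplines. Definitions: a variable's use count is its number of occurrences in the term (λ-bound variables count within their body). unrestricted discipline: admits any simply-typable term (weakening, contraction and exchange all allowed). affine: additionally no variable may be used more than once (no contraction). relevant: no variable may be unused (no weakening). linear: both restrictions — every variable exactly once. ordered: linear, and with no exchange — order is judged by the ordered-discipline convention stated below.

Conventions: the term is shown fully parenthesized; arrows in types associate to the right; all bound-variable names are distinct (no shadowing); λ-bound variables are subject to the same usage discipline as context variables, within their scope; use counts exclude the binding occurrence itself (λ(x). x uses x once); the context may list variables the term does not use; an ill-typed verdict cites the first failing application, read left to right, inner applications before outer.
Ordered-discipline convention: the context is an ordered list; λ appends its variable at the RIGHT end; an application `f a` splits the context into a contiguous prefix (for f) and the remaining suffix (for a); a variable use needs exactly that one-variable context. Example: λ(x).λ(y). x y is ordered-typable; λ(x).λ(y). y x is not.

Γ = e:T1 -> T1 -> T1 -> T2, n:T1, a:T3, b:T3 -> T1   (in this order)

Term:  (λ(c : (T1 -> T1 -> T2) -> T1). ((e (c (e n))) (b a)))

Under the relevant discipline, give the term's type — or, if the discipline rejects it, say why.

term : ((T1 -> T1 -> T2) -> T1) -> T1 -> T2
counts: e: 2, n: 1, a: 1, b: 1, c [bound]: 1
uses in reading order: e, c, e, n, b, a
typing: well-typed at ((T1 -> T1 -> T2) -> T1) -> T1 -> T2
per-discipline verdicts: ordered ✗; linear ✗; affine ✗; relevant ✓; unrestricted ✓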